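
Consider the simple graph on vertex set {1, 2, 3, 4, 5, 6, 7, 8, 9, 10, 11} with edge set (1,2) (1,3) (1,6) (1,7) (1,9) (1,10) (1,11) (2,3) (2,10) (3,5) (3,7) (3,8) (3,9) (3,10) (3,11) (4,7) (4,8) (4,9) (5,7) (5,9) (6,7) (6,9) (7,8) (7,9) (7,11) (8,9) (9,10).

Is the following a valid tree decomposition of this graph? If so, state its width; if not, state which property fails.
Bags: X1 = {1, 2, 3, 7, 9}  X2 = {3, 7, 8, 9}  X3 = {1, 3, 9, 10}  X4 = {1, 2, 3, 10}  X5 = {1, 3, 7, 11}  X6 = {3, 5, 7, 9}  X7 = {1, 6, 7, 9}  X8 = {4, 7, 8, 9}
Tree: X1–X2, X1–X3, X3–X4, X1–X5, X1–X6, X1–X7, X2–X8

No — bags containing vertex 2 are not connected in the tree.

A tree decomposition must satisfy three properties: every vertex lies in some bag; for every edge, both endpoints lie together in some bag; and for every vertex, the bags containing it form a connected subtree. Here bags containing vertex 2 are not connected in the tree, so the decomposition is invalid.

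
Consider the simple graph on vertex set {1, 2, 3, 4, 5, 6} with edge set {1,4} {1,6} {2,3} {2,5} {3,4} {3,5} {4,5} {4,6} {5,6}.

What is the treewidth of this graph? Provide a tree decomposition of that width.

Treewidth 2.
One such decomposition:
Bags: B1 = {4, 5, 6}  B2 = {3, 4, 5}  B3 = {2, 3, 5}  B4 = {1, 4, 6}
Tree: B1–B2, B2–B3, B1–B4

The largest bag has 3 vertices, giving width 2; this decomposition certifies tw(G) ≤ 2. Conversely, {2, 3, 5} is a clique of size 3, and the vertices of any clique must share a bag in every tree decomposition; so some bag has ≥ 3 vertices and tw(G) ≥ 2. Hence tw(G) = 2 exactly.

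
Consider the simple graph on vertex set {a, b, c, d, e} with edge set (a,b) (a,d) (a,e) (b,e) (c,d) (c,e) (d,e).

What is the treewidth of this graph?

A width-2 tree decomposition is:
Bags: B1 = {a, d, e}  B2 = {c, d, e}  B3 = {a, b, e}
Tree: B1–B2, B1–B3
The largest bag has 3 vertices, giving width 2; this decomposition certifies tw(G) ≤ 2. For the lower bound, the 3 vertices {c, d, e} are pairwise adjacent, and any tree decomposition puts a clique entirely inside one bag — forcing width ≥ 2. Combining the bounds, tw(G) = 2.

2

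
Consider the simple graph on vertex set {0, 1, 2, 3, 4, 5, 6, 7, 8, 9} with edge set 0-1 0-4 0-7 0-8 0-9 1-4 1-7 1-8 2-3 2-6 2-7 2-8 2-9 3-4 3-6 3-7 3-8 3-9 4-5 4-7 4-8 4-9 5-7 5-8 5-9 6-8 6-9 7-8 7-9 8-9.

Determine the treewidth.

4

A width-4 tree decomposition is:
Bags: B1 = {4, 5, 7, 8, 9}  B2 = {3, 4, 7, 8, 9}  B3 = {2, 3, 7, 8, 9}  B4 = {0, 4, 7, 8, 9}  B5 = {2, 3, 6, 8, 9}  B6 = {0, 1, 4, 7, 8}
Tree: B1–B2, B2–B3, B2–B4, B3–B5, B4–B6
Every bag has size at most 5, so the width is 5 − 1 = 4 and tw(G) ≤ 4. For the lower bound, the 5 vertices {2, 3, 6, 8, 9} are pairwise adjacent, and any tree decomposition puts a clique entirely inside one bag — forcing width ≥ 4. Therefore the treewidth is 4.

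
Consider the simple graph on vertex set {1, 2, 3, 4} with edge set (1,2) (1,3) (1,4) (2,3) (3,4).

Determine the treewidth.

A width-2 tree decomposition is:
Bags: B1 = {1, 3, 4}  B2 = {1, 2, 3}
Tree: B1–B2
Every bag has size at most 3, so the width is 3 − 1 = 2 and tw(G) ≤ 2. For the lower bound, the 3 vertices {1, 2, 3} are pairwise adjacent, and any tree decomposition puts a clique entirely inside one bag — forcing width ≥ 2. Hence tw(G) = 2 exactly.

2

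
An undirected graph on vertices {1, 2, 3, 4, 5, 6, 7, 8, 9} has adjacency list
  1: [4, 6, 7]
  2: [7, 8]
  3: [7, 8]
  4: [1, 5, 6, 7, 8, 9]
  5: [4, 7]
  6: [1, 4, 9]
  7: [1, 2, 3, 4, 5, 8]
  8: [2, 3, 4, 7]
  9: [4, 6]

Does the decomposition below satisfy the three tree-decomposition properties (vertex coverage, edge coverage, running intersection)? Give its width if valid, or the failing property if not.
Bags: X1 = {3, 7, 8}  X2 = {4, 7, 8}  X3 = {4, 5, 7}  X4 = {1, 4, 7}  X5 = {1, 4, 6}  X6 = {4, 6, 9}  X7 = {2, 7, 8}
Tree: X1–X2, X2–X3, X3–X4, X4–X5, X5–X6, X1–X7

Every vertex of G appears in some bag (union = {1, 2, 3, 4, 5, 6, 7, 8, 9}); every edge is covered by a bag; and for each vertex v the set of bags containing v is connected in the bag tree. The decomposition is therefore valid. The largest bag has 3 vertices, so the width is 2.

Yes; width 2.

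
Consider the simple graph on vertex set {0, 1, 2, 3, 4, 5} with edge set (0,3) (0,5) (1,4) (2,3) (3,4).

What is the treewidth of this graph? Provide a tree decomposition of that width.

Each bag holds 2 vertices, so the decomposition has width 1, which upper-bounds the treewidth. Any graph with an edge has treewidth ≥ 1, and G has the edge 1–4. Hence tw(G) = 1 exactly.

Treewidth 1.
One such decomposition:
Bags: B1 = {1, 4}  B2 = {3, 4}  B3 = {0, 3}  B4 = {0, 5}  B5 = {2, 3}
Tree: B1–B2, B2–B3, B3–B4, B3–B5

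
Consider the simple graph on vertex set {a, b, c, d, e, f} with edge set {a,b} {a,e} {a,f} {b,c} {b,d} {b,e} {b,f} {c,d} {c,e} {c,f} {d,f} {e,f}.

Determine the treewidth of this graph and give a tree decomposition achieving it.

Each bag holds 4 vertices, so the decomposition has width 3, which upper-bounds the treewidth. Conversely, {b, c, d, f} is a clique of size 4, and the vertices of any clique must share a bag in every tree decomposition; so some bag has ≥ 4 vertices and tw(G) ≥ 3. Therefore the treewidth is 3.

Treewidth 3.
One such decomposition:
Bags: B1 = {b, c, d, f}  B2 = {b, c, e, f}  B3 = {a, b, e, f}
Tree: B1–B2, B2–B3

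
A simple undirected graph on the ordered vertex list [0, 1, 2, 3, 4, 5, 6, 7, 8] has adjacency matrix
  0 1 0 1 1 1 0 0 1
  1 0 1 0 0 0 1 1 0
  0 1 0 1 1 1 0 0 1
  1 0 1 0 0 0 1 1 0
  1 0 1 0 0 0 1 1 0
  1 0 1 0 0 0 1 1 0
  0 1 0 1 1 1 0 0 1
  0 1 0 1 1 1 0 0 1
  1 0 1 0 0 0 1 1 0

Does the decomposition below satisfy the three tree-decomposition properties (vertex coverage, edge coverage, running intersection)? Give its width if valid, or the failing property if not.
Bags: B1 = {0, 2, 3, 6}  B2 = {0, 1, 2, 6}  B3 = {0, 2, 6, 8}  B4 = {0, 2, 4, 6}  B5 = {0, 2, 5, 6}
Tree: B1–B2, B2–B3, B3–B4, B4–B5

No — vertex 7 appears in no bag.

A tree decomposition must satisfy three properties: every vertex lies in some bag; for every edge, both endpoints lie together in some bag; and for every vertex, the bags containing it form a connected subtree. Here vertex 7 appears in no bag, so the decomposition is invalid.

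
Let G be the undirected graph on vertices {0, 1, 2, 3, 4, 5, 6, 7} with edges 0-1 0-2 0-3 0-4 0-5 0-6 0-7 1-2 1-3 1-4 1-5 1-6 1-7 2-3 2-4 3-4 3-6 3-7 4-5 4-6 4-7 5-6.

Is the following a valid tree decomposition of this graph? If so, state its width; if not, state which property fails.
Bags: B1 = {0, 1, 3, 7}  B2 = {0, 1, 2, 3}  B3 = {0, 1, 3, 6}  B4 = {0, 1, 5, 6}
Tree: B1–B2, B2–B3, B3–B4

A tree decomposition must satisfy three properties: every vertex lies in some bag; for every edge, both endpoints lie together in some bag; and for every vertex, the bags containing it form a connected subtree. Here vertex 4 appears in no bag, so the decomposition is invalid.

No — vertex 4 appears in no bag.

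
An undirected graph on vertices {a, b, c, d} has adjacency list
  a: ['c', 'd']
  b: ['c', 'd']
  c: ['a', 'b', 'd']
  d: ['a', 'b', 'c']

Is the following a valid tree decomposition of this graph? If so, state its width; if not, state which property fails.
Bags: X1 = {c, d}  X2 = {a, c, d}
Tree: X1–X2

A tree decomposition must satisfy three properties: every vertex lies in some bag; for every edge, both endpoints lie together in some bag; and for every vertex, the bags containing it form a connected subtree. Here vertex b appears in no bag, so the decomposition is invalid.

No — vertex b appears in no bag.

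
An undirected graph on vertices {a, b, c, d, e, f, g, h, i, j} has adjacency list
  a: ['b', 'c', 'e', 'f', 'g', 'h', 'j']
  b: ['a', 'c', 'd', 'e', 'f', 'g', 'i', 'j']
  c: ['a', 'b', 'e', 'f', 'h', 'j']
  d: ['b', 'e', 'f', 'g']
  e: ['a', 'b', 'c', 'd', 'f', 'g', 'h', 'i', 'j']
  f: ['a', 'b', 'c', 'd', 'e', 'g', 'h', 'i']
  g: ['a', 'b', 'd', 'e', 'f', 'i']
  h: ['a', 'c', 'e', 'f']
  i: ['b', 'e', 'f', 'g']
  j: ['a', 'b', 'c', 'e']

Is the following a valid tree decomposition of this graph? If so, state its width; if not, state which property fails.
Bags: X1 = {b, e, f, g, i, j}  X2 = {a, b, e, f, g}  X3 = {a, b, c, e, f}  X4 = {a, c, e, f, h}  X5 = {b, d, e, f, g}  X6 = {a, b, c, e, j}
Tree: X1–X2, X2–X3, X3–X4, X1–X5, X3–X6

No — bags containing vertex j are not connected in the tree.

A tree decomposition must satisfy three properties: every vertex lies in some bag; for every edge, both endpoints lie together in some bag; and for every vertex, the bags containing it form a connected subtree. Here bags containing vertex j are not connected in the tree, so the decomposition is invalid.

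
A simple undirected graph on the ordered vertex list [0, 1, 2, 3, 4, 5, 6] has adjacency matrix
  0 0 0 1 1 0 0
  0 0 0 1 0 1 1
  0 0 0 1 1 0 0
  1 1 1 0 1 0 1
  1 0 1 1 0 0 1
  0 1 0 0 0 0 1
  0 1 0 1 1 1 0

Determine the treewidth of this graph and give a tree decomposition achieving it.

Treewidth 2.
Bags: B1 = {3, 4, 6}  B2 = {1, 3, 6}  B3 = {2, 3, 4}  B4 = {0, 3, 4}  B5 = {1, 5, 6}
Tree: B1–B2, B1–B3, B1–B4, B2–B5

The largest bag has 3 vertices, giving width 2; this decomposition certifies tw(G) ≤ 2. For the lower bound, the 3 vertices {1, 3, 6} are pairwise adjacent, and any tree decomposition puts a clique entirely inside one bag — forcing width ≥ 2. Combining the bounds, tw(G) = 2.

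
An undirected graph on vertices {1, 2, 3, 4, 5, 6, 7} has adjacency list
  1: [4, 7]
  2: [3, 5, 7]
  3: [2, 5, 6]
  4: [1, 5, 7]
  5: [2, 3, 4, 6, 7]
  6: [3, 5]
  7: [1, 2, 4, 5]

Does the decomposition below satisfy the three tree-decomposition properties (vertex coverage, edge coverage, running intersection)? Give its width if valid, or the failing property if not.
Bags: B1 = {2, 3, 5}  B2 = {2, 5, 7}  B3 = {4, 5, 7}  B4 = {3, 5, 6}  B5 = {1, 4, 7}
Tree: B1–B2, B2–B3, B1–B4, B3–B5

Vertex coverage: the bags together contain {1, 2, 3, 4, 5, 6, 7}, the full vertex set. Edge coverage: each edge of G has both endpoints in at least one bag. Running intersection: for every vertex, the bags containing it form a connected subtree. All three properties hold, so this is a valid tree decomposition of width max|bag| − 1 = 2, and hence tw(G) ≤ 2.

Yes; width 2.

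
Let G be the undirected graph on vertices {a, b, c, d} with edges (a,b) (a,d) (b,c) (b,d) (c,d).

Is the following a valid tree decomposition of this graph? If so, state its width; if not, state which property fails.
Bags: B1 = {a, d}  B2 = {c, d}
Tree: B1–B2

A tree decomposition must satisfy three properties: every vertex lies in some bag; for every edge, both endpoints lie together in some bag; and for every vertex, the bags containing it form a connected subtree. Here vertex b appears in no bag, so the decomposition is invalid.

No — vertex b appears in no bag.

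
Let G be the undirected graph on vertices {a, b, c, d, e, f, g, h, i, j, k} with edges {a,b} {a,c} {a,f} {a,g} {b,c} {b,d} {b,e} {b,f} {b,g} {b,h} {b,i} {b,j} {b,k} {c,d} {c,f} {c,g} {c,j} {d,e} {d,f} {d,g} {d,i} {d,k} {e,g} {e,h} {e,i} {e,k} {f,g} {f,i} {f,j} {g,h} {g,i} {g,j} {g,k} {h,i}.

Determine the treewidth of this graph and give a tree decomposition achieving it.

Each bag holds 5 vertices, so the decomposition has width 4, which upper-bounds the treewidth. On the other hand G contains the 5-clique {b, d, e, g, k}. A clique must lie in a single bag of any decomposition, so no decomposition can have width below 4. Therefore the treewidth is 4.

Treewidth 4.
Bags: B1 = {b, c, d, f, g}  B2 = {b, d, f, g, i}  B3 = {a, b, c, f, g}  B4 = {b, d, e, g, i}  B5 = {b, d, e, g, k}  B6 = {b, e, g, h, i}  B7 = {b, c, f, g, j}
Tree: B1–B2, B1–B3, B2–B4, B4–B5, B4–B6, B1–B7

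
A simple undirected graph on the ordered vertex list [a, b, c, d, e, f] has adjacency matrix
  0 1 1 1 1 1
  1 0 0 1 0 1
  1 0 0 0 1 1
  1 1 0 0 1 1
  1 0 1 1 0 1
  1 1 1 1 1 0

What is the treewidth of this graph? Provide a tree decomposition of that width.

Treewidth 3.
One optimal decomposition is:
Bags: B1 = {a, d, e, f}  B2 = {a, b, d, f}  B3 = {a, c, e, f}
Tree: B1–B2, B1–B3

Every bag has size at most 4, so the width is 4 − 1 = 3 and tw(G) ≤ 3. Conversely, {a, d, e, f} is a clique of size 4, and the vertices of any clique must share a bag in every tree decomposition; so some bag has ≥ 4 vertices and tw(G) ≥ 3. Combining the bounds, tw(G) = 3.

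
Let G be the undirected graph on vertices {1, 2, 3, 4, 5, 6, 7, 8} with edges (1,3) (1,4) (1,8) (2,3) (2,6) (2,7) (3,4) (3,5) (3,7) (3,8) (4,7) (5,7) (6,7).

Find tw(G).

A width-2 tree decomposition is:
Bags: B1 = {2, 3, 7}  B2 = {3, 4, 7}  B3 = {2, 6, 7}  B4 = {3, 5, 7}  B5 = {1, 3, 4}  B6 = {1, 3, 8}
Tree: B1–B2, B1–B3, B2–B4, B2–B5, B5–B6
The largest bag has 3 vertices, giving width 2; this decomposition certifies tw(G) ≤ 2. For the lower bound, the 3 vertices {1, 3, 8} are pairwise adjacent, and any tree decomposition puts a clique entirely inside one bag — forcing width ≥ 2. Combining the bounds, tw(G) = 2.

2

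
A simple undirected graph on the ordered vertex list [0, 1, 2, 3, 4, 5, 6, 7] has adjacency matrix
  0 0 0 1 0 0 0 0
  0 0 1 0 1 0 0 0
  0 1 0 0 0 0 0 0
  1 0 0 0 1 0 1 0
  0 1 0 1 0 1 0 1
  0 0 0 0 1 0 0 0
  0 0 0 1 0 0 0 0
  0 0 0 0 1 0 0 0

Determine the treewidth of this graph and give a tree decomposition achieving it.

Treewidth 1.
One such decomposition:
Bags: B1 = {3, 6}  B2 = {3, 4}  B3 = {1, 4}  B4 = {0, 3}  B5 = {1, 2}  B6 = {4, 5}  B7 = {4, 7}
Tree: B1–B2, B2–B3, B2–B4, B3–B5, B3–B6, B6–B7

Each bag holds 2 vertices, so the decomposition has width 1, which upper-bounds the treewidth. G has an edge, so its treewidth is at least 1. Combining the bounds, tw(G) = 1.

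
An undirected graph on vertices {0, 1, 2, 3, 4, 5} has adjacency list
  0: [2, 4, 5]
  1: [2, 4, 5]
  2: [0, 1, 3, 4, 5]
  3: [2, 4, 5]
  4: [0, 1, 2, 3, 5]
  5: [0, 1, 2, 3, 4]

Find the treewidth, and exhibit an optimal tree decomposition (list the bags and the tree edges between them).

Treewidth 3.
One such decomposition:
Bags: B1 = {2, 3, 4, 5}  B2 = {1, 2, 4, 5}  B3 = {0, 2, 4, 5}
Tree: B1–B2, B2–B3

Every bag has size at most 4, so the width is 4 − 1 = 3 and tw(G) ≤ 3. On the other hand G contains the 4-clique {0, 2, 4, 5}. A clique must lie in a single bag of any decomposition, so no decomposition can have width below 3. Hence tw(G) = 3 exactly.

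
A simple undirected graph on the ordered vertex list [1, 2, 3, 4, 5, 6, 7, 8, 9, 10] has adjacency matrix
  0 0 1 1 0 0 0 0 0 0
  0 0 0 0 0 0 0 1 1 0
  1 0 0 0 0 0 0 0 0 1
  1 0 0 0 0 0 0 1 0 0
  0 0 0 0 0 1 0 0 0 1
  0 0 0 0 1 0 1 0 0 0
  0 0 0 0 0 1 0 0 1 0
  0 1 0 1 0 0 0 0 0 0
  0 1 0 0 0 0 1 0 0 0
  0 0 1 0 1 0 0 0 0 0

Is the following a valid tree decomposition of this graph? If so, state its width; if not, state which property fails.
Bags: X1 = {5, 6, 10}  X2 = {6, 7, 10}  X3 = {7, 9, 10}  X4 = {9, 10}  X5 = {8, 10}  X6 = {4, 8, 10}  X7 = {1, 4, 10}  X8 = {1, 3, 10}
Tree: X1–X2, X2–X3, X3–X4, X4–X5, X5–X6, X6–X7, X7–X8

No — vertex 2 appears in no bag.

A tree decomposition must satisfy three properties: every vertex lies in some bag; for every edge, both endpoints lie together in some bag; and for every vertex, the bags containing it form a connected subtree. Here vertex 2 appears in no bag, so the decomposition is invalid.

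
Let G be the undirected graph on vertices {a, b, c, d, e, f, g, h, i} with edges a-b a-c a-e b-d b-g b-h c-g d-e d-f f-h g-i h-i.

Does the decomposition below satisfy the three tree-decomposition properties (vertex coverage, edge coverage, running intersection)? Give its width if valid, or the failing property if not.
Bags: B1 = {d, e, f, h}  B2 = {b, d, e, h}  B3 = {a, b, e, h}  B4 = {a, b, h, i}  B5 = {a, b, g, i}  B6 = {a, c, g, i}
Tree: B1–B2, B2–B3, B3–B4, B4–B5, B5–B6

Every vertex of G appears in some bag (union = {a, b, c, d, e, f, g, h, i}); every edge is covered by a bag; and for each vertex v the set of bags containing v is connected in the bag tree. The decomposition is therefore valid. The largest bag has 4 vertices, so the width is 3.

Yes; width 3.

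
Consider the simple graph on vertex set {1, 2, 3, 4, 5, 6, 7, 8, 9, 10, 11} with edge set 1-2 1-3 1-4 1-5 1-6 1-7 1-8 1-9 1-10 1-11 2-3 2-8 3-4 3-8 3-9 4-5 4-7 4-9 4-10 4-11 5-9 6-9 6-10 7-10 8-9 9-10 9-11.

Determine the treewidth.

3

A width-3 tree decomposition is:
Bags: B1 = {1, 4, 9, 10}  B2 = {1, 3, 4, 9}  B3 = {1, 3, 8, 9}  B4 = {1, 6, 9, 10}  B5 = {1, 2, 3, 8}  B6 = {1, 4, 9, 11}  B7 = {1, 4, 7, 10}  B8 = {1, 4, 5, 9}
Tree: B1–B2, B2–B3, B1–B4, B3–B5, B1–B6, B1–B7, B1–B8
The largest bag has 4 vertices, giving width 3; this decomposition certifies tw(G) ≤ 3. On the other hand G contains the 4-clique {1, 3, 8, 9}. A clique must lie in a single bag of any decomposition, so no decomposition can have width below 3. Hence tw(G) = 3 exactly.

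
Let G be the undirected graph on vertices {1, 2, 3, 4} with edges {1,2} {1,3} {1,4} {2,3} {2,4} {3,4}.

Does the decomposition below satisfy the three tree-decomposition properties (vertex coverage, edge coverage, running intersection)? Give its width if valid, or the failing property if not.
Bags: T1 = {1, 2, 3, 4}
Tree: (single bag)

Every vertex of G appears in some bag (union = {1, 2, 3, 4}); every edge is covered by a bag; and for each vertex v the set of bags containing v is connected in the bag tree. The decomposition is therefore valid. The largest bag has 4 vertices, so the width is 3.

Yes; width 3.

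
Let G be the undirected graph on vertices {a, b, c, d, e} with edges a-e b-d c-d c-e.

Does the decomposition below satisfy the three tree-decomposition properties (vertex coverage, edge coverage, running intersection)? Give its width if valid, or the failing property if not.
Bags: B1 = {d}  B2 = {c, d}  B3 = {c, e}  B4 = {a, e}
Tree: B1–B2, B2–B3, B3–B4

No — vertex b appears in no bag.

A tree decomposition must satisfy three properties: every vertex lies in some bag; for every edge, both endpoints lie together in some bag; and for every vertex, the bags containing it form a connected subtree. Here vertex b appears in no bag, so the decomposition is invalid.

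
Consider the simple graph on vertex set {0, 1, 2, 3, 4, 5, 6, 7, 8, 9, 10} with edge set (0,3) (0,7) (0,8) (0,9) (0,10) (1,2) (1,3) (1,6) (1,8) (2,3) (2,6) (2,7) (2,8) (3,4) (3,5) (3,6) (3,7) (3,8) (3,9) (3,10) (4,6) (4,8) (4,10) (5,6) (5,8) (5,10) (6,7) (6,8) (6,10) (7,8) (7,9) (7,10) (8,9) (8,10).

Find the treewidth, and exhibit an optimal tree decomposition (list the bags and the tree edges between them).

Each bag holds 5 vertices, so the decomposition has width 4, which upper-bounds the treewidth. For the lower bound, the 5 vertices {0, 3, 7, 8, 9} are pairwise adjacent, and any tree decomposition puts a clique entirely inside one bag — forcing width ≥ 4. Combining the bounds, tw(G) = 4.

Treewidth 4.
One such decomposition:
Bags: B1 = {3, 5, 6, 8, 10}  B2 = {3, 6, 7, 8, 10}  B3 = {3, 4, 6, 8, 10}  B4 = {0, 3, 7, 8, 10}  B5 = {2, 3, 6, 7, 8}  B6 = {0, 3, 7, 8, 9}  B7 = {1, 2, 3, 6, 8}
Tree: B1–B2, B2–B3, B2–B4, B2–B5, B4–B6, B5–B7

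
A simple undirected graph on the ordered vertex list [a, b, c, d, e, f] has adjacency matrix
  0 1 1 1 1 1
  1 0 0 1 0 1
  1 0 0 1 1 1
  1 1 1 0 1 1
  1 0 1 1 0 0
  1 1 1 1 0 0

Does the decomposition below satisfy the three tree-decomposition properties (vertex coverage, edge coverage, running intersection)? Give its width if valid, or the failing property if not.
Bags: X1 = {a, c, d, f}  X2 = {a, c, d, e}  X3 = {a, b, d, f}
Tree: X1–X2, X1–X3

Yes; width 3.

Checking the three conditions: (i) the bags cover all of {a, b, c, d, e, f}; (ii) for each edge, some bag contains both endpoints; (iii) the bags containing any fixed vertex form a subtree. All hold, so the decomposition is valid with width 4 − 1 = 3.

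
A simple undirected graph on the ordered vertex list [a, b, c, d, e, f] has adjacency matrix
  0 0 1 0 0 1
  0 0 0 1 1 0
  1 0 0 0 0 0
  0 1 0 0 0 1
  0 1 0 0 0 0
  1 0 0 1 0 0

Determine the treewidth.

A width-1 tree decomposition is:
Bags: B1 = {b, e}  B2 = {b, d}  B3 = {d, f}  B4 = {a, f}  B5 = {a, c}
Tree: B1–B2, B2–B3, B3–B4, B4–B5
The largest bag has 2 vertices, giving width 1; this decomposition certifies tw(G) ≤ 1. Since G has at least one edge (e.g. e–b), it is not an edgeless graph, so tw(G) ≥ 1. The upper and lower bounds meet at 1, so that is the treewidth.

1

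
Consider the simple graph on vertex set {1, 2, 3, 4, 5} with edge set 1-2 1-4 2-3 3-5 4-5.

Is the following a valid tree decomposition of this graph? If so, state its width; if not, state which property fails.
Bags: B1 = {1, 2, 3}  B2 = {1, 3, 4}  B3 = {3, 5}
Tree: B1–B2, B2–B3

No — edge (4,5) lies in no bag.

A tree decomposition must satisfy three properties: every vertex lies in some bag; for every edge, both endpoints lie together in some bag; and for every vertex, the bags containing it form a connected subtree. Here edge (4,5) lies in no bag, so the decomposition is invalid.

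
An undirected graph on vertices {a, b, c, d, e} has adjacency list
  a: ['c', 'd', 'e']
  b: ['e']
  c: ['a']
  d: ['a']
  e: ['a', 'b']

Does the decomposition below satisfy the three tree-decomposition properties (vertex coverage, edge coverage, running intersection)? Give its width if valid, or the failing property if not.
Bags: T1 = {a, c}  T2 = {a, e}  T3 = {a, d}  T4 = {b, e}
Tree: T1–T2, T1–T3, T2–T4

Yes; width 1.

Checking the three conditions: (i) the bags cover all of {a, b, c, d, e}; (ii) for each edge, some bag contains both endpoints; (iii) the bags containing any fixed vertex form a subtree. All hold, so the decomposition is valid with width 2 − 1 = 1.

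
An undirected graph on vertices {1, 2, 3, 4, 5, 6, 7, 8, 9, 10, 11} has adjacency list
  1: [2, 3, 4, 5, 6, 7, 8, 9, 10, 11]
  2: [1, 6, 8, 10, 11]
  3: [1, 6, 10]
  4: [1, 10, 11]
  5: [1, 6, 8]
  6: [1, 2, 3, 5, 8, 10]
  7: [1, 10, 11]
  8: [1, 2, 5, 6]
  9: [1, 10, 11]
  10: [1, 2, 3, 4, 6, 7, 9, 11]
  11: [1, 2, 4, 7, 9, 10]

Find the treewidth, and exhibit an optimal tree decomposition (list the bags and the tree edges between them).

Treewidth 3.
One optimal decomposition is:
Bags: B1 = {1, 2, 6, 10}  B2 = {1, 2, 10, 11}  B3 = {1, 9, 10, 11}  B4 = {1, 4, 10, 11}  B5 = {1, 3, 6, 10}  B6 = {1, 2, 6, 8}  B7 = {1, 5, 6, 8}  B8 = {1, 7, 10, 11}
Tree: B1–B2, B2–B3, B3–B4, B1–B5, B1–B6, B6–B7, B3–B8

Every bag has size at most 4, so the width is 4 − 1 = 3 and tw(G) ≤ 3. For the lower bound, the 4 vertices {1, 2, 6, 8} are pairwise adjacent, and any tree decomposition puts a clique entirely inside one bag — forcing width ≥ 3. Hence tw(G) = 3 exactly.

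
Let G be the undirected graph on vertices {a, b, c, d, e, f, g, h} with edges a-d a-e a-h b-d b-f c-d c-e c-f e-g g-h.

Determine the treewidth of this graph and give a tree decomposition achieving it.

Treewidth 2.
One such decomposition:
Bags: B1 = {e, g, h}  B2 = {a, e, h}  B3 = {a, c, e}  B4 = {a, c, d}  B5 = {c, d, f}  B6 = {b, d, f}
Tree: B1–B2, B2–B3, B3–B4, B4–B5, B5–B6

The largest bag has 3 vertices, giving width 2; this decomposition certifies tw(G) ≤ 2. For the lower bound, G contains the cycle g–h–a–e–g, so G is not a forest; only forests have treewidth ≤ 1, hence tw(G) ≥ 2. Combining the bounds, tw(G) = 2.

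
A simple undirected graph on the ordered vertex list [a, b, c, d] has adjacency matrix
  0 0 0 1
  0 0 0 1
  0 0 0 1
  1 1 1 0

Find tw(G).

1

A width-1 tree decomposition is:
Bags: B1 = {b, d}  B2 = {c, d}  B3 = {a, d}
Tree: B1–B2, B2–B3
Every bag has size at most 2, so the width is 2 − 1 = 1 and tw(G) ≤ 1. G has an edge, so its treewidth is at least 1. Therefore the treewidth is 1.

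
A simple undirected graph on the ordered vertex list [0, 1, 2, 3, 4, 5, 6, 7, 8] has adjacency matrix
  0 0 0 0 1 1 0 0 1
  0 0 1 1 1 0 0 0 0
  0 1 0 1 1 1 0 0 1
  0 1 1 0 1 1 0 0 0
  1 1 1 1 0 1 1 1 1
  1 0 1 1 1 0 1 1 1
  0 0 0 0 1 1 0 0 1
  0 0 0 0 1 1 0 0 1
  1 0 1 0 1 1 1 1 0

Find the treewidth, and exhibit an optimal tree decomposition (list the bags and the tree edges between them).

Treewidth 3.
Bags: B1 = {4, 5, 6, 8}  B2 = {4, 5, 7, 8}  B3 = {0, 4, 5, 8}  B4 = {2, 4, 5, 8}  B5 = {2, 3, 4, 5}  B6 = {1, 2, 3, 4}
Tree: B1–B2, B2–B3, B3–B4, B4–B5, B5–B6

Each bag holds 4 vertices, so the decomposition has width 3, which upper-bounds the treewidth. On the other hand G contains the 4-clique {1, 2, 3, 4}. A clique must lie in a single bag of any decomposition, so no decomposition can have width below 3. Therefore the treewidth is 3.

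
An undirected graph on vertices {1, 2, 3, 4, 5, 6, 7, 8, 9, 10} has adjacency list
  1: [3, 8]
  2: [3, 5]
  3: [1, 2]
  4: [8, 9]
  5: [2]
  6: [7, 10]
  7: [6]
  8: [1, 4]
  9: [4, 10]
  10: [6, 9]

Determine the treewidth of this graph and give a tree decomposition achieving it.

The largest bag has 2 vertices, giving width 1; this decomposition certifies tw(G) ≤ 1. G has an edge, so its treewidth is at least 1. Hence tw(G) = 1 exactly.

Treewidth 1.
One optimal decomposition is:
Bags: B1 = {6, 7}  B2 = {6, 10}  B3 = {9, 10}  B4 = {4, 9}  B5 = {4, 8}  B6 = {1, 8}  B7 = {1, 3}  B8 = {2, 3}  B9 = {2, 5}
Tree: B1–B2, B2–B3, B3–B4, B4–B5, B5–B6, B6–B7, B7–B8, B8–B9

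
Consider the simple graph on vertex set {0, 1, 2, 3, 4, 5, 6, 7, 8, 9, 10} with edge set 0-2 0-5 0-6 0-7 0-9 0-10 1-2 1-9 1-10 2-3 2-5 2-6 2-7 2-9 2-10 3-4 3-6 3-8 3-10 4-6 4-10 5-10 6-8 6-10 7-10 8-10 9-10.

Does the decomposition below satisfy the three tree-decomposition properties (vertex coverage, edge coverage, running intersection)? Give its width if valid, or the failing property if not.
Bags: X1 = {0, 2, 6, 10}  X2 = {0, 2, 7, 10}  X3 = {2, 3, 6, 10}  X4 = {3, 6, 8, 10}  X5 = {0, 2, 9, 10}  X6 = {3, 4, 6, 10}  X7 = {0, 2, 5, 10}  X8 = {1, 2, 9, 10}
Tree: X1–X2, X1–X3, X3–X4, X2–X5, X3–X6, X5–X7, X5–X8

Every vertex of G appears in some bag (union = {0, 1, 2, 3, 4, 5, 6, 7, 8, 9, 10}); every edge is covered by a bag; and for each vertex v the set of bags containing v is connected in the bag tree. The decomposition is therefore valid. The largest bag has 4 vertices, so the width is 3.

Yes; width 3.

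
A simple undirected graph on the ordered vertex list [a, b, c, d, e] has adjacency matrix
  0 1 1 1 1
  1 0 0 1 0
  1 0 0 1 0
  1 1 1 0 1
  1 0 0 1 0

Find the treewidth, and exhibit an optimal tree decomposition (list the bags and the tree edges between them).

The largest bag has 3 vertices, giving width 2; this decomposition certifies tw(G) ≤ 2. For the lower bound, the 3 vertices {a, d, e} are pairwise adjacent, and any tree decomposition puts a clique entirely inside one bag — forcing width ≥ 2. The upper and lower bounds meet at 2, so that is the treewidth.

Treewidth 2.
One optimal decomposition is:
Bags: B1 = {a, b, d}  B2 = {a, d, e}  B3 = {a, c, d}
Tree: B1–B2, B2–B3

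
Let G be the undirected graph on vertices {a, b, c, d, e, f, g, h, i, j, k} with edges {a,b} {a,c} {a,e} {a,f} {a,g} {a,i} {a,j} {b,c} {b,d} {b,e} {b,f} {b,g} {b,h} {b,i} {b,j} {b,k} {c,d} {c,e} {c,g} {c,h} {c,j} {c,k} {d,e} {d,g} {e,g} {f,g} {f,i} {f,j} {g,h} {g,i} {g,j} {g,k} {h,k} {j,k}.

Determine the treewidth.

A width-4 tree decomposition is:
Bags: B1 = {b, c, g, j, k}  B2 = {a, b, c, g, j}  B3 = {a, b, c, e, g}  B4 = {b, c, g, h, k}  B5 = {b, c, d, e, g}  B6 = {a, b, f, g, j}  B7 = {a, b, f, g, i}
Tree: B1–B2, B2–B3, B1–B4, B3–B5, B2–B6, B6–B7
Every bag has size at most 5, so the width is 5 − 1 = 4 and tw(G) ≤ 4. On the other hand G contains the 5-clique {b, c, d, e, g}. A clique must lie in a single bag of any decomposition, so no decomposition can have width below 4. Therefore the treewidth is 4.

4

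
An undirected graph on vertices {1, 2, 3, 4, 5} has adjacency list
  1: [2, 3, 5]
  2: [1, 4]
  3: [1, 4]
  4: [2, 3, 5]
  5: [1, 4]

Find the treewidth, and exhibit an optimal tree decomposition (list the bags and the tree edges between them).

The largest bag has 3 vertices, giving width 2; this decomposition certifies tw(G) ≤ 2. Since 1–3–4–2–1 is a cycle in G, G is not acyclic. Forests are exactly the graphs of treewidth ≤ 1, so tw(G) ≥ 2. Hence tw(G) = 2 exactly.

Treewidth 2.
One optimal decomposition is:
Bags: B1 = {1, 3, 4}  B2 = {1, 2, 4}  B3 = {1, 4, 5}
Tree: B1–B2, B2–B3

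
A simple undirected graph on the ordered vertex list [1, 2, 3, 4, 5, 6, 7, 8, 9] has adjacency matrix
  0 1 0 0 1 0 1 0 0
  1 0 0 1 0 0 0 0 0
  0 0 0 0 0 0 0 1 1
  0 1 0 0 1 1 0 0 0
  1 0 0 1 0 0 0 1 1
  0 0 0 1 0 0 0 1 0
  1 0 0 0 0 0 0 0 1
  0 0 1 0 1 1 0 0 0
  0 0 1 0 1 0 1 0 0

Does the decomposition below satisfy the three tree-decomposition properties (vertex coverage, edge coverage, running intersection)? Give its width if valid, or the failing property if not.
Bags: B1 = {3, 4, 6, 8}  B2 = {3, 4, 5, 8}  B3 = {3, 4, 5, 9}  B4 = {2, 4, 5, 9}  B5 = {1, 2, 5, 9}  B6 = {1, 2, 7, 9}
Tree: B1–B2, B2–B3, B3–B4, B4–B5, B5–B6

Yes; width 3.

Every vertex of G appears in some bag (union = {1, 2, 3, 4, 5, 6, 7, 8, 9}); every edge is covered by a bag; and for each vertex v the set of bags containing v is connected in the bag tree. The decomposition is therefore valid. The largest bag has 4 vertices, so the width is 3.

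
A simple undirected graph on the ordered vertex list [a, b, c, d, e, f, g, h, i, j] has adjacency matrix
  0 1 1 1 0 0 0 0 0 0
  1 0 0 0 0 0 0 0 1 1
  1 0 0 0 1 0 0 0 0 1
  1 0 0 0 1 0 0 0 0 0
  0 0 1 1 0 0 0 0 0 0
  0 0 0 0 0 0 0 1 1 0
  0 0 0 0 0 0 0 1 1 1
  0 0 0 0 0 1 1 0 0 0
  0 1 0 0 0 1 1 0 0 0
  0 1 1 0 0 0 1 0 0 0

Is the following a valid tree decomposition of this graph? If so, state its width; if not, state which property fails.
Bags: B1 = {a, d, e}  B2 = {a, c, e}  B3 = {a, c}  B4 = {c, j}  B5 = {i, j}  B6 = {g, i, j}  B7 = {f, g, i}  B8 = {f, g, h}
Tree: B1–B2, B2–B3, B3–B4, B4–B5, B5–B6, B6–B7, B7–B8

No — vertex b appears in no bag.

A tree decomposition must satisfy three properties: every vertex lies in some bag; for every edge, both endpoints lie together in some bag; and for every vertex, the bags containing it form a connected subtree. Here vertex b appears in no bag, so the decomposition is invalid.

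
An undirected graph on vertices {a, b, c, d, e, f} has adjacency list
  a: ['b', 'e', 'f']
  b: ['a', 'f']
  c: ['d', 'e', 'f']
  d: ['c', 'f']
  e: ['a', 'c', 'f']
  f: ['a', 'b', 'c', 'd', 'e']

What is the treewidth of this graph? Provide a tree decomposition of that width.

The largest bag has 3 vertices, giving width 2; this decomposition certifies tw(G) ≤ 2. Conversely, {c, d, f} is a clique of size 3, and the vertices of any clique must share a bag in every tree decomposition; so some bag has ≥ 3 vertices and tw(G) ≥ 2. Therefore the treewidth is 2.

Treewidth 2.
Bags: B1 = {a, b, f}  B2 = {a, e, f}  B3 = {c, e, f}  B4 = {c, d, f}
Tree: B1–B2, B2–B3, B3–B4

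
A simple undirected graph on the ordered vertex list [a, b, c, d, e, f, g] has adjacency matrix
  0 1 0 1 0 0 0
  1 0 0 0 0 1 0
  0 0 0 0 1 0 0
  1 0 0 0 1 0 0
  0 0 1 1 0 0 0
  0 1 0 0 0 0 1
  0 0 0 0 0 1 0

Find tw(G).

1

A width-1 tree decomposition is:
Bags: B1 = {c, e}  B2 = {d, e}  B3 = {a, d}  B4 = {a, b}  B5 = {b, f}  B6 = {f, g}
Tree: B1–B2, B2–B3, B3–B4, B4–B5, B5–B6
Each bag holds 2 vertices, so the decomposition has width 1, which upper-bounds the treewidth. Since G has at least one edge (e.g. c–e), it is not an edgeless graph, so tw(G) ≥ 1. Combining the bounds, tw(G) = 1.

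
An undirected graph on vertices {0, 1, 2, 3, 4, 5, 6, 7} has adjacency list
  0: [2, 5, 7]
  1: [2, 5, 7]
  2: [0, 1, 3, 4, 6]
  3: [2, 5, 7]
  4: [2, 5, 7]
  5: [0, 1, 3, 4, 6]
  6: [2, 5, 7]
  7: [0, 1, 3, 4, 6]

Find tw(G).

3

A width-3 tree decomposition is:
Bags: B1 = {2, 3, 5, 7}  B2 = {1, 2, 5, 7}  B3 = {2, 4, 5, 7}  B4 = {2, 5, 6, 7}  B5 = {0, 2, 5, 7}
Tree: B1–B2, B2–B3, B3–B4, B4–B5
Each bag holds 4 vertices, so the decomposition has width 3, which upper-bounds the treewidth. For the lower bound: the 4 vertex sets {2,3}, {1,5}, {7}, {4} are disjoint, each induces a connected subgraph, and every pair is joined by at least one edge of G. Contracting each set to a single vertex therefore yields K_{4} as a minor, and since treewidth is minor-monotone, tw(G) ≥ tw(K_{4}) = 3. Therefore the treewidth is 3.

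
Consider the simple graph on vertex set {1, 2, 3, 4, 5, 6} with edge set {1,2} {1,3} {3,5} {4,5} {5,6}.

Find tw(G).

A width-1 tree decomposition is:
Bags: B1 = {1, 3}  B2 = {3, 5}  B3 = {5, 6}  B4 = {1, 2}  B5 = {4, 5}
Tree: B1–B2, B2–B3, B1–B4, B3–B5
Every bag has size at most 2, so the width is 2 − 1 = 1 and tw(G) ≤ 1. Since G has at least one edge (e.g. 3–1), it is not an edgeless graph, so tw(G) ≥ 1. Therefore the treewidth is 1.

1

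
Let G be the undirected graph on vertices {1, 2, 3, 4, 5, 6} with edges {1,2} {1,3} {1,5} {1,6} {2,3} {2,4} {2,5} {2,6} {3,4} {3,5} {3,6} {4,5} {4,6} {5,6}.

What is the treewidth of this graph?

4

A width-4 tree decomposition is:
Bags: B1 = {2, 3, 4, 5, 6}  B2 = {1, 2, 3, 5, 6}
Tree: B1–B2
Every bag has size at most 5, so the width is 5 − 1 = 4 and tw(G) ≤ 4. On the other hand G contains the 5-clique {1, 2, 3, 5, 6}. A clique must lie in a single bag of any decomposition, so no decomposition can have width below 4. Combining the bounds, tw(G) = 4.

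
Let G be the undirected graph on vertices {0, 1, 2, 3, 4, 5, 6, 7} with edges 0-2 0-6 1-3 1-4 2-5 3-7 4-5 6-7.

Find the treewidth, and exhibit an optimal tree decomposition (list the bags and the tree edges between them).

Treewidth 2.
Bags: B1 = {0, 6, 7}  B2 = {0, 2, 7}  B3 = {2, 5, 7}  B4 = {4, 5, 7}  B5 = {1, 4, 7}  B6 = {1, 3, 7}
Tree: B1–B2, B2–B3, B3–B4, B4–B5, B5–B6

Every bag has size at most 3, so the width is 3 − 1 = 2 and tw(G) ≤ 2. The edges 7–6–0–2–5–4–1–3–7 form a cycle, so G is not a tree and its treewidth is at least 2. Hence tw(G) = 2 exactly.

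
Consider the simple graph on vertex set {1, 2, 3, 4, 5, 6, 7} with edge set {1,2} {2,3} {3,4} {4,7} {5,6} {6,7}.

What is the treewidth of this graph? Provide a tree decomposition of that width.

Treewidth 1.
One such decomposition:
Bags: B1 = {5, 6}  B2 = {6, 7}  B3 = {4, 7}  B4 = {3, 4}  B5 = {2, 3}  B6 = {1, 2}
Tree: B1–B2, B2–B3, B3–B4, B4–B5, B5–B6

The largest bag has 2 vertices, giving width 1; this decomposition certifies tw(G) ≤ 1. Since G has at least one edge (e.g. 5–6), it is not an edgeless graph, so tw(G) ≥ 1. The upper and lower bounds meet at 1, so that is the treewidth.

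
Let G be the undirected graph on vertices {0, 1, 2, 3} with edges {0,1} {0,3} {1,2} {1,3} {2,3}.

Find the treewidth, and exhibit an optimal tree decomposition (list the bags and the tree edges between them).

Treewidth 2.
Bags: B1 = {0, 1, 3}  B2 = {1, 2, 3}
Tree: B1–B2

Every bag has size at most 3, so the width is 3 − 1 = 2 and tw(G) ≤ 2. Conversely, {0, 1, 3} is a clique of size 3, and the vertices of any clique must share a bag in every tree decomposition; so some bag has ≥ 3 vertices and tw(G) ≥ 2. Therefore the treewidth is 2.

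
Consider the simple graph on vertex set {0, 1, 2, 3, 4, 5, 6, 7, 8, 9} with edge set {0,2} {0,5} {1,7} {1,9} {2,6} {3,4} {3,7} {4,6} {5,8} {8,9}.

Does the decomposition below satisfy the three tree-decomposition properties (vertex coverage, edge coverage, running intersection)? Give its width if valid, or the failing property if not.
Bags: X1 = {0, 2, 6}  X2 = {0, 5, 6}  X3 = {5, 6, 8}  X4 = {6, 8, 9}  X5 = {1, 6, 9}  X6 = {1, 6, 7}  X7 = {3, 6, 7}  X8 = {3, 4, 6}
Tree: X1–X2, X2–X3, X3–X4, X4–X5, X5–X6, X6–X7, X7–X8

Yes; width 2.

Every vertex of G appears in some bag (union = {0, 1, 2, 3, 4, 5, 6, 7, 8, 9}); every edge is covered by a bag; and for each vertex v the set of bags containing v is connected in the bag tree. The decomposition is therefore valid. The largest bag has 3 vertices, so the width is 2.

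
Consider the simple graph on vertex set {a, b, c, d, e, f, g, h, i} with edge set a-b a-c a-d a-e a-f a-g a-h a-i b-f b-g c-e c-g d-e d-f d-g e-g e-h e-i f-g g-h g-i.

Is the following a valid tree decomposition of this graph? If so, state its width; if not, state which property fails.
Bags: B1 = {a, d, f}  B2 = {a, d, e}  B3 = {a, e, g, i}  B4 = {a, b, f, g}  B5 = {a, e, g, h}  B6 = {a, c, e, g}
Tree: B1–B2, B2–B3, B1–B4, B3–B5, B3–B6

A tree decomposition must satisfy three properties: every vertex lies in some bag; for every edge, both endpoints lie together in some bag; and for every vertex, the bags containing it form a connected subtree. Here edge (g,d) lies in no bag, so the decomposition is invalid.

No — edge (g,d) lies in no bag.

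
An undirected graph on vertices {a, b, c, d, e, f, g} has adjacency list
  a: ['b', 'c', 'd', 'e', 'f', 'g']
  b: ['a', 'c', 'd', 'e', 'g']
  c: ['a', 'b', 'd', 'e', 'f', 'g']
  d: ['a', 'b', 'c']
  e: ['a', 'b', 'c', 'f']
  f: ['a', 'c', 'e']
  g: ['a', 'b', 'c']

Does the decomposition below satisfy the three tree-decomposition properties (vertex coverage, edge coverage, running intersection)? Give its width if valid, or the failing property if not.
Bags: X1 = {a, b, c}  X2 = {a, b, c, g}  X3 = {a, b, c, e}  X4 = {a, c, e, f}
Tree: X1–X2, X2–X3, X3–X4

A tree decomposition must satisfy three properties: every vertex lies in some bag; for every edge, both endpoints lie together in some bag; and for every vertex, the bags containing it form a connected subtree. Here vertex d appears in no bag, so the decomposition is invalid.

No — vertex d appears in no bag.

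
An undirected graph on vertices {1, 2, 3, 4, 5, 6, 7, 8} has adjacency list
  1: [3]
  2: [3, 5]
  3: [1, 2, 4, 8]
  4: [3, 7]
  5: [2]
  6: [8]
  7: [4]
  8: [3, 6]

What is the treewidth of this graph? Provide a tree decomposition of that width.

Treewidth 1.
One optimal decomposition is:
Bags: B1 = {2, 3}  B2 = {3, 8}  B3 = {2, 5}  B4 = {1, 3}  B5 = {3, 4}  B6 = {4, 7}  B7 = {6, 8}
Tree: B1–B2, B1–B3, B2–B4, B2–B5, B5–B6, B2–B7

Every bag has size at most 2, so the width is 2 − 1 = 1 and tw(G) ≤ 1. Since G has at least one edge (e.g. 2–3), it is not an edgeless graph, so tw(G) ≥ 1. Combining the bounds, tw(G) = 1.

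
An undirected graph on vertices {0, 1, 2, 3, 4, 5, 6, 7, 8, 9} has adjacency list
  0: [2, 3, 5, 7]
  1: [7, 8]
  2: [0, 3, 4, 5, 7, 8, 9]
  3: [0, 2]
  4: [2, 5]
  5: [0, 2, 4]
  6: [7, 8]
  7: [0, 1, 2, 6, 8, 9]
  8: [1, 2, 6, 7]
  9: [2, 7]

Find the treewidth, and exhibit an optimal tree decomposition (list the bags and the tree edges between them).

The largest bag has 3 vertices, giving width 2; this decomposition certifies tw(G) ≤ 2. For the lower bound, the 3 vertices {1, 7, 8} are pairwise adjacent, and any tree decomposition puts a clique entirely inside one bag — forcing width ≥ 2. Combining the bounds, tw(G) = 2.

Treewidth 2.
One optimal decomposition is:
Bags: B1 = {2, 7, 8}  B2 = {0, 2, 7}  B3 = {6, 7, 8}  B4 = {0, 2, 3}  B5 = {2, 7, 9}  B6 = {1, 7, 8}  B7 = {0, 2, 5}  B8 = {2, 4, 5}
Tree: B1–B2, B1–B3, B2–B4, B1–B5, B1–B6, B4–B7, B7–B8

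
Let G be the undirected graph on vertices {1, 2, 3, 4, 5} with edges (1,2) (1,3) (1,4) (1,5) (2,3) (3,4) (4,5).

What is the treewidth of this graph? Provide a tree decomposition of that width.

Each bag holds 3 vertices, so the decomposition has width 2, which upper-bounds the treewidth. Conversely, {1, 2, 3} is a clique of size 3, and the vertices of any clique must share a bag in every tree decomposition; so some bag has ≥ 3 vertices and tw(G) ≥ 2. The upper and lower bounds meet at 2, so that is the treewidth.

Treewidth 2.
Bags: B1 = {1, 2, 3}  B2 = {1, 3, 4}  B3 = {1, 4, 5}
Tree: B1–B2, B2–B3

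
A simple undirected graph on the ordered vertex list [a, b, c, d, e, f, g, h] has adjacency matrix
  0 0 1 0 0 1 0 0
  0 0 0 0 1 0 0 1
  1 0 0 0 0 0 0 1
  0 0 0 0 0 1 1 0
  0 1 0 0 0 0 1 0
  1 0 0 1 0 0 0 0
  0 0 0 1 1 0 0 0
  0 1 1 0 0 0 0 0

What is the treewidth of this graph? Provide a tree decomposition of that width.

Treewidth 2.
One such decomposition:
Bags: B1 = {d, e, g}  B2 = {d, e, f}  B3 = {a, e, f}  B4 = {a, c, e}  B5 = {c, e, h}  B6 = {b, e, h}
Tree: B1–B2, B2–B3, B3–B4, B4–B5, B5–B6

The largest bag has 3 vertices, giving width 2; this decomposition certifies tw(G) ≤ 2. For the lower bound, G contains the cycle e–g–d–f–a–c–h–b–e, so G is not a forest; only forests have treewidth ≤ 1, hence tw(G) ≥ 2. The upper and lower bounds meet at 2, so that is the treewidth.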